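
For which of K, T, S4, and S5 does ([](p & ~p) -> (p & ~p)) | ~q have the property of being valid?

K-tableau for the negation ~(([](p & ~p) -> (p & ~p)) | ~q):
1. ~(([](p & ~p) -> (p & ~p)) | ~q), w0
2. ~([](p & ~p) -> (p & ~p)), w0   [~|-rule on 1]
3. q, w0   [~|-rule on 1]
4. [](p & ~p), w0   [~->-rule on 2]
5. ~(p & ~p), w0   [~->-rule on 2]
6. p, w0   [~&-rule on 5 (branches; this branch)]
Complete open branch: countermodel on a K-frame, so not valid in K.
T-tableau for the negation ~(([](p & ~p) -> (p & ~p)) | ~q):
1. ~(([](p & ~p) -> (p & ~p)) | ~q), w0
2. ~([](p & ~p) -> (p & ~p)), w0   [~|-rule on 1]
3. q, w0   [~|-rule on 1]
4. [](p & ~p), w0   [~->-rule on 2]
5. ~(p & ~p), w0   [~->-rule on 2]
6. p & ~p, w0   [[]-rule on 4 via w0Rw0]
7. p, w0   [&-rule on 6]
8. ~p, w0   [&-rule on 6]
Accessibility: w0Rw0
Branch closes: p and ~p both at w0.
Every branch closes (one shown): valid in T, hence also in S4, S5 (every theorem of T is a theorem of S4 and S5).

T, S4, S5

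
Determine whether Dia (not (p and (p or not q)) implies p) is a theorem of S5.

Tableau for the negation not Dia (not (p and (p or not q)) implies p):
1. not Dia (not (p and (p or not q)) implies p), w0
2. not (not (p and (p or not q)) implies p), w0   [neg-Dia-rule on 1 via w0Rw0]
3. not (p and (p or not q)), w0   [neg-implies-rule on 2]
4. not p, w0   [neg-implies-rule on 2]
5. not (p or not q), w0   [neg-and-rule on 3 (branches; this branch)]
6. q, w0   [neg-or-rule on 5]
Accessibility: w0Rw0
The negation has an open branch (countermodel exists).

No, not valid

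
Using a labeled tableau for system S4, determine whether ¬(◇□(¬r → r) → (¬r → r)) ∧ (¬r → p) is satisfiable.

Satisfiable

1. ¬(◇□(¬r → r) → (¬r → r)) ∧ (¬r → p), 0
2. ¬(◇□(¬r → r) → (¬r → r)), 0   [∧-rule on 1]
3. ¬r → p, 0   [∧-rule on 1]
4. ◇□(¬r → r), 0   [¬→-rule on 2]
5. ¬(¬r → r), 0   [¬→-rule on 2]
6. ¬r, 0   [¬→-rule on 5]
7. p, 0   [→-rule on 3 (branches; this branch)]
8. □(¬r → r), 1   [◇-rule on 4: fresh world 1, 0R1]
9. ¬r → r, 1   [□-rule on 8 via 1R1]
10. r, 1   [→-rule on 9 (branches; this branch)]
Accessibility: 0R0, 0R1, 1R1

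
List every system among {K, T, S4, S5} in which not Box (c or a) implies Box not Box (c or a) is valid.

S5

S5-tableau for the negation not (not Box (c or a) implies Box not Box (c or a)):
1. not (not Box (c or a) implies Box not Box (c or a)), u
2. not Box (c or a), u
3. not Box not Box (c or a), u
4. not (c or a), v
5. not c, v
6. not a, v
7. Box (c or a), w
8. c or a, u
9. c or a, v
10. c or a, w
11. a, u
12. a, v
Accessibility: uRu, uRv, uRw, vRu, vRv, vRw, wRu, wRv, wRw
Branch closes: a and not a both at v.
Every branch closes (one shown): valid in S5.
S4-tableau for the negation not (not Box (c or a) implies Box not Box (c or a)):
1. not (not Box (c or a) implies Box not Box (c or a)), u
2. not Box (c or a), u
3. not Box not Box (c or a), u
4. not (c or a), v
5. not c, v
6. not a, v
7. Box (c or a), w
8. c or a, w
9. a, w
Accessibility: uRu, uRv, uRw, vRv, wRw
Complete open branch: countermodel on an S4-frame, so not valid in S4, nor in K, T (the same frame is also a K-frame and a T-frame).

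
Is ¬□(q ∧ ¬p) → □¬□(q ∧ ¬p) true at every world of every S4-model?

No, not valid

Tableau for the negation ¬(¬□(q ∧ ¬p) → □¬□(q ∧ ¬p)):
1. ¬(¬□(q ∧ ¬p) → □¬□(q ∧ ¬p)), u
2. ¬□(q ∧ ¬p), u
3. ¬□¬□(q ∧ ¬p), u
4. ¬(q ∧ ¬p), v
5. p, v
6. □(q ∧ ¬p), w
7. q ∧ ¬p, w
8. q, w
9. ¬p, w
Accessibility: uRu, uRv, uRw, vRv, wRw
The negation has an open branch (countermodel exists).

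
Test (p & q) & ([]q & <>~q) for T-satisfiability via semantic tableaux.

No, unsatisfiable

1. (p & q) & ([]q & <>~q), 0
2. p & q, 0
3. []q & <>~q, 0
4. p, 0
5. q, 0
6. []q, 0
7. <>~q, 0
8. ~q, 1
9. q, 1
Accessibility: 0R0, 0R1, 1R1
Branch closes: q and ~q both at 1.
All branches of the tableau close; one closing branch shown above.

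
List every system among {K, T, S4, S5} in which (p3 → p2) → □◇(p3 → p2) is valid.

S4-tableau for the negation ¬((p3 → p2) → □◇(p3 → p2)):
1. ¬((p3 → p2) → □◇(p3 → p2)), w0
2. p3 → p2, w0
3. ¬□◇(p3 → p2), w0
4. p2, w0
5. ¬◇(p3 → p2), w1
6. ¬(p3 → p2), w1
7. p3, w1
8. ¬p2, w1
Accessibility: w0Rw0, w0Rw1, w1Rw1
Complete open branch: countermodel on an S4-frame, so not valid in S4, nor in K, T (the same frame is also a K-frame and a T-frame).
S5-tableau for the negation ¬((p3 → p2) → □◇(p3 → p2)):
1. ¬((p3 → p2) → □◇(p3 → p2)), w0
2. p3 → p2, w0
3. ¬□◇(p3 → p2), w0
4. p2, w0
5. ¬◇(p3 → p2), w1
6. ¬(p3 → p2), w0
7. p3, w0
8. ¬p2, w0
Accessibility: w0Rw0, w0Rw1, w1Rw0, w1Rw1
Branch closes: p2 and ¬p2 both at w0.
Every branch closes (one shown): valid in S5.

S5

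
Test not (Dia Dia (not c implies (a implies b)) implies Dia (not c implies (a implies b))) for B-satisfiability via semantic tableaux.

1. not (Dia Dia (not c implies (a implies b)) implies Dia (not c implies (a implies b))), w0
2. Dia Dia (not c implies (a implies b)), w0
3. not Dia (not c implies (a implies b)), w0
4. not (not c implies (a implies b)), w0
5. not c, w0
6. not (a implies b), w0
7. a, w0
8. not b, w0
9. Dia (not c implies (a implies b)), w1
10. not (not c implies (a implies b)), w1
11. not c, w1
12. not (a implies b), w1
13. a, w1
14. not b, w1
15. not c implies (a implies b), w2
16. a implies b, w2
17. b, w2
Accessibility: w0Rw0, w0Rw1, w1Rw0, w1Rw1, w1Rw2, w2Rw1, w2Rw2

Satisfiable (open branch found)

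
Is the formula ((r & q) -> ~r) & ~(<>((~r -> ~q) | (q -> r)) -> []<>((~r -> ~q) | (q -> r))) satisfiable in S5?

Unsatisfiable (every branch closes)

1. ((r & q) -> ~r) & ~(<>((~r -> ~q) | (q -> r)) -> []<>((~r -> ~q) | (q -> r))), w0
2. (r & q) -> ~r, w0
3. ~(<>((~r -> ~q) | (q -> r)) -> []<>((~r -> ~q) | (q -> r))), w0
4. <>((~r -> ~q) | (q -> r)), w0
5. ~[]<>((~r -> ~q) | (q -> r)), w0
6. ~(r & q), w0
7. ~r, w0
8. (~r -> ~q) | (q -> r), w1
9. q -> r, w1
10. r, w1
11. ~<>((~r -> ~q) | (q -> r)), w2
12. ~((~r -> ~q) | (q -> r)), w0
13. ~(~r -> ~q), w0
14. ~(q -> r), w0
15. q, w0
16. ~((~r -> ~q) | (q -> r)), w1
17. ~(~r -> ~q), w1
18. ~(q -> r), w1
19. ~r, w1
20. q, w1
Accessibility: w0Rw0, w0Rw1, w0Rw2, w1Rw0, w1Rw1, w1Rw2, w2Rw0, w2Rw1, w2Rw2
Branch closes: r and ~r both at w1.
Every branch closes; the branch above is one of them.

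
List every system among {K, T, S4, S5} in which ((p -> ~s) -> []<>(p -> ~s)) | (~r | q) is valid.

S5

S4-tableau for the negation ~(((p -> ~s) -> []<>(p -> ~s)) | (~r | q)):
1. ~(((p -> ~s) -> []<>(p -> ~s)) | (~r | q)), u
2. ~((p -> ~s) -> []<>(p -> ~s)), u   [~|-rule on 1]
3. ~(~r | q), u   [~|-rule on 1]
4. p -> ~s, u   [~->-rule on 2]
5. ~[]<>(p -> ~s), u   [~->-rule on 2]
6. r, u   [~|-rule on 3]
7. ~q, u   [~|-rule on 3]
8. ~s, u   [->-rule on 4 (branches; this branch)]
9. ~<>(p -> ~s), v   [~[]-rule on 5: fresh world v, uRv]
10. ~(p -> ~s), v   [~<>-rule on 9 via vRv]
11. p, v   [~->-rule on 10]
12. s, v   [~->-rule on 10]
Accessibility: uRu, uRv, vRv
Complete open branch: countermodel on an S4-frame, so not valid in S4, nor in K, T (the same frame is also a K-frame and a T-frame).
S5-tableau for the negation ~(((p -> ~s) -> []<>(p -> ~s)) | (~r | q)):
1. ~(((p -> ~s) -> []<>(p -> ~s)) | (~r | q)), u
2. ~((p -> ~s) -> []<>(p -> ~s)), u   [~|-rule on 1]
3. ~(~r | q), u   [~|-rule on 1]
4. p -> ~s, u   [~->-rule on 2]
5. ~[]<>(p -> ~s), u   [~->-rule on 2]
6. r, u   [~|-rule on 3]
7. ~q, u   [~|-rule on 3]
8. ~s, u   [->-rule on 4 (branches; this branch)]
9. ~<>(p -> ~s), v   [~[]-rule on 5: fresh world v, uRv]
10. ~(p -> ~s), u   [~<>-rule on 9 via vRu]
11. p, u   [~->-rule on 10]
12. s, u   [~->-rule on 10]
Accessibility: uRu, uRv, vRu, vRv
Branch closes: s and ~s both at u.
Every branch closes (one shown): valid in S5.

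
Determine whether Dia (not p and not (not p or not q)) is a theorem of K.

Tableau for the negation not Dia (not p and not (not p or not q)):
1. not Dia (not p and not (not p or not q)), u
The negation has an open branch (countermodel exists).

Not valid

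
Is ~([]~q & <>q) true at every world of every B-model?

Yes, valid

Tableau for the negation []~q & <>q:
1. []~q & <>q, u
2. []~q, u   [&-rule on 1]
3. <>q, u   [&-rule on 1]
4. ~q, u   [[]-rule on 2 via uRu]
5. q, v   [<>-rule on 3: fresh world v, uRv]
6. ~q, v   [[]-rule on 2 via uRv]
Accessibility: uRu, uRv, vRu, vRv
Branch closes: q and ~q both at v.
Every branch of the negation's tableau closes; the branch above is one of them.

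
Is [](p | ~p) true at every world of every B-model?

Valid in B

Tableau for the negation ~[](p | ~p):
1. ~[](p | ~p), u
2. ~(p | ~p), v   [~[]-rule on 1: fresh world v, uRv]
3. ~p, v   [~|-rule on 2]
4. p, v   [~|-rule on 2]
Accessibility: uRu, uRv, vRu, vRv
Branch closes: p and ~p both at v.
Every branch of the negation's tableau closes; the branch above is one of them.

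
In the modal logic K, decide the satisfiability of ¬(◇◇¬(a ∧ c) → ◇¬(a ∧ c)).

1. ¬(◇◇¬(a ∧ c) → ◇¬(a ∧ c)), w0
2. ◇◇¬(a ∧ c), w0   [¬→-rule on 1]
3. ¬◇¬(a ∧ c), w0   [¬→-rule on 1]
4. ◇¬(a ∧ c), w1   [◇-rule on 2: fresh world w1, w0Rw1]
5. a ∧ c, w1   [¬◇-rule on 3 via w0Rw1]
6. a, w1   [∧-rule on 5]
7. c, w1   [∧-rule on 5]
8. ¬(a ∧ c), w2   [◇-rule on 4: fresh world w2, w1Rw2]
9. ¬c, w2   [¬∧-rule on 8 (branches; this branch)]
Accessibility: w0Rw1, w1Rw2

Satisfiable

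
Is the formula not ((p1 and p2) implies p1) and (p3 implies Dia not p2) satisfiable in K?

Unsatisfiable

1. not ((p1 and p2) implies p1) and (p3 implies Dia not p2), w0
2. not ((p1 and p2) implies p1), w0
3. p3 implies Dia not p2, w0
4. p1 and p2, w0
5. not p1, w0
6. p1, w0
7. p2, w0
Branch closes: p1 and not p1 both at w0.
All branches of the tableau close; one closing branch shown above.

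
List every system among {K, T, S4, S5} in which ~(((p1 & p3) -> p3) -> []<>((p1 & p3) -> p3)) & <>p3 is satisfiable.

K-tableau for the formula:
1. ~(((p1 & p3) -> p3) -> []<>((p1 & p3) -> p3)) & <>p3, 0
2. ~(((p1 & p3) -> p3) -> []<>((p1 & p3) -> p3)), 0
3. <>p3, 0
4. (p1 & p3) -> p3, 0
5. ~[]<>((p1 & p3) -> p3), 0
6. p3, 0
7. p3, 1
8. ~<>((p1 & p3) -> p3), 2
Accessibility: 0R1, 0R2
Complete open branch: satisfiable in K.
T-tableau for the formula:
1. ~(((p1 & p3) -> p3) -> []<>((p1 & p3) -> p3)) & <>p3, 0
2. ~(((p1 & p3) -> p3) -> []<>((p1 & p3) -> p3)), 0
3. <>p3, 0
4. (p1 & p3) -> p3, 0
5. ~[]<>((p1 & p3) -> p3), 0
6. ~(p1 & p3), 0
7. ~p3, 0
8. p3, 1
9. ~<>((p1 & p3) -> p3), 2
10. ~((p1 & p3) -> p3), 2
11. p1 & p3, 2
12. ~p3, 2
13. p1, 2
14. p3, 2
Accessibility: 0R0, 0R1, 0R2, 1R1, 2R2
Branch closes: p3 and ~p3 both at 2.
Every branch closes (one shown): unsatisfiable in T, hence also in S4, S5 (every S4/S5-frame is a T-frame).

K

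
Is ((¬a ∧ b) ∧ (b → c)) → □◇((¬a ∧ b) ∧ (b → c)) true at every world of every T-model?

Tableau for the negation ¬(((¬a ∧ b) ∧ (b → c)) → □◇((¬a ∧ b) ∧ (b → c))):
1. ¬(((¬a ∧ b) ∧ (b → c)) → □◇((¬a ∧ b) ∧ (b → c))), 0
2. (¬a ∧ b) ∧ (b → c), 0
3. ¬□◇((¬a ∧ b) ∧ (b → c)), 0
4. ¬a ∧ b, 0
5. b → c, 0
6. ¬a, 0
7. b, 0
8. c, 0
9. ¬◇((¬a ∧ b) ∧ (b → c)), 1
10. ¬((¬a ∧ b) ∧ (b → c)), 1
11. ¬(b → c), 1
12. b, 1
13. ¬c, 1
Accessibility: 0R0, 0R1, 1R1
The negation has an open branch (countermodel exists).

Invalid (countermodel exists)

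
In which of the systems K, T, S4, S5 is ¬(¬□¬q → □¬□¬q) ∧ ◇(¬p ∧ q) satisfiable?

K, T, S4

S4-tableau for the formula:
1. ¬(¬□¬q → □¬□¬q) ∧ ◇(¬p ∧ q), 0
2. ¬(¬□¬q → □¬□¬q), 0
3. ◇(¬p ∧ q), 0
4. ¬□¬q, 0
5. ¬□¬□¬q, 0
6. ¬p ∧ q, 1
7. ¬p, 1
8. q, 1
9. q, 2
10. □¬q, 3
11. ¬q, 3
Accessibility: 0R0, 0R1, 0R2, 0R3, 1R1, 2R2, 3R3
Complete open branch: satisfiable in S4, hence also in K, T (this S4-model is also a K-model and a T-model).
S5-tableau for the formula:
1. ¬(¬□¬q → □¬□¬q) ∧ ◇(¬p ∧ q), 0
2. ¬(¬□¬q → □¬□¬q), 0
3. ◇(¬p ∧ q), 0
4. ¬□¬q, 0
5. ¬□¬□¬q, 0
6. ¬p ∧ q, 1
7. ¬p, 1
8. q, 1
9. q, 2
10. □¬q, 3
11. ¬q, 0
12. ¬q, 1
Accessibility: 0R0, 0R1, 0R2, 0R3, 1R0, 1R1, 1R2, 1R3, 2R0, 2R1, 2R2, 2R3, 3R0, 3R1, 3R2, 3R3
Branch closes: q and ¬q both at 1.
Every branch closes (one shown): unsatisfiable in S5.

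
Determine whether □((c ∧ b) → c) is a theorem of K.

Tableau for the negation ¬□((c ∧ b) → c):
1. ¬□((c ∧ b) → c), 0
2. ¬((c ∧ b) → c), 1
3. c ∧ b, 1
4. ¬c, 1
5. c, 1
6. b, 1
Accessibility: 0R1
Branch closes: c and ¬c both at 1.
All branches of the negation close; one closing branch shown above.

Yes, valid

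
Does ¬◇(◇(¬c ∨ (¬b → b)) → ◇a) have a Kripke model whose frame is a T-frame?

Satisfiable

1. ¬◇(◇(¬c ∨ (¬b → b)) → ◇a), 0
2. ¬(◇(¬c ∨ (¬b → b)) → ◇a), 0   [¬◇-rule on 1 via 0R0]
3. ◇(¬c ∨ (¬b → b)), 0   [¬→-rule on 2]
4. ¬◇a, 0   [¬→-rule on 2]
5. ¬a, 0   [¬◇-rule on 4 via 0R0]
6. ¬c ∨ (¬b → b), 1   [◇-rule on 3: fresh world 1, 0R1]
7. ¬(◇(¬c ∨ (¬b → b)) → ◇a), 1   [¬◇-rule on 1 via 0R1]
8. ◇(¬c ∨ (¬b → b)), 1   [¬→-rule on 7]
9. ¬◇a, 1   [¬→-rule on 7]
10. ¬a, 1   [¬◇-rule on 4 via 0R1]
11. ¬b → b, 1   [∨-rule on 6 (branches; this branch)]
12. b, 1   [→-rule on 11 (branches; this branch)]
13. ¬c ∨ (¬b → b), 2   [◇-rule on 8: fresh world 2, 1R2]
14. ¬a, 2   [¬◇-rule on 9 via 1R2]
15. ¬b → b, 2   [∨-rule on 13 (branches; this branch)]
16. b, 2   [→-rule on 15 (branches; this branch)]
Accessibility: 0R0, 0R1, 1R1, 1R2, 2R2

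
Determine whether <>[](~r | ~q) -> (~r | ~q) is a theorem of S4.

Tableau for the negation ~(<>[](~r | ~q) -> (~r | ~q)):
1. ~(<>[](~r | ~q) -> (~r | ~q)), u
2. <>[](~r | ~q), u
3. ~(~r | ~q), u
4. r, u
5. q, u
6. [](~r | ~q), v
7. ~r | ~q, v
8. ~q, v
Accessibility: uRu, uRv, vRv
The negation has an open branch (countermodel exists).

Invalid (countermodel exists)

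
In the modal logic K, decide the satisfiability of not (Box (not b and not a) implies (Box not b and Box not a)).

1. not (Box (not b and not a) implies (Box not b and Box not a)), w0
2. Box (not b and not a), w0   [neg-implies-rule on 1]
3. not (Box not b and Box not a), w0   [neg-implies-rule on 1]
4. not Box not a, w0   [neg-and-rule on 3 (branches; this branch)]
5. a, w1   [neg-Box-rule on 4: fresh world w1, w0Rw1]
6. not b and not a, w1   [Box-rule on 2 via w0Rw1]
7. not b, w1   [and-rule on 6]
8. not a, w1   [and-rule on 6]
Accessibility: w0Rw1
Branch closes: a and not a both at w1.
(One branch shown.) All branches close.

Unsatisfiable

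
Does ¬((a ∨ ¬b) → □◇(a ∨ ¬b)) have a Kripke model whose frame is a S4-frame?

Yes, satisfiable

1. ¬((a ∨ ¬b) → □◇(a ∨ ¬b)), 0
2. a ∨ ¬b, 0   [¬→-rule on 1]
3. ¬□◇(a ∨ ¬b), 0   [¬→-rule on 1]
4. ¬b, 0   [∨-rule on 2 (branches; this branch)]
5. ¬◇(a ∨ ¬b), 1   [¬□-rule on 3: fresh world 1, 0R1]
6. ¬(a ∨ ¬b), 1   [¬◇-rule on 5 via 1R1]
7. ¬a, 1   [¬∨-rule on 6]
8. b, 1   [¬∨-rule on 6]
Accessibility: 0R0, 0R1, 1R1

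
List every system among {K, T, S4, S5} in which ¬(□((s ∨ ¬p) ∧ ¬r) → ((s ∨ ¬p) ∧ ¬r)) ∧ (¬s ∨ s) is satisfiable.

T-tableau for the formula:
1. ¬(□((s ∨ ¬p) ∧ ¬r) → ((s ∨ ¬p) ∧ ¬r)) ∧ (¬s ∨ s), u
2. ¬(□((s ∨ ¬p) ∧ ¬r) → ((s ∨ ¬p) ∧ ¬r)), u
3. ¬s ∨ s, u
4. □((s ∨ ¬p) ∧ ¬r), u
5. ¬((s ∨ ¬p) ∧ ¬r), u
6. (s ∨ ¬p) ∧ ¬r, u
7. s ∨ ¬p, u
8. ¬r, u
9. ¬s, u
10. ¬(s ∨ ¬p), u
11. p, u
12. ¬p, u
Accessibility: uRu
Branch closes: p and ¬p both at u.
Every branch closes (one shown): unsatisfiable in T, hence also in S4, S5 (every S4/S5-frame is a T-frame).
K-tableau for the formula:
1. ¬(□((s ∨ ¬p) ∧ ¬r) → ((s ∨ ¬p) ∧ ¬r)) ∧ (¬s ∨ s), u
2. ¬(□((s ∨ ¬p) ∧ ¬r) → ((s ∨ ¬p) ∧ ¬r)), u
3. ¬s ∨ s, u
4. □((s ∨ ¬p) ∧ ¬r), u
5. ¬((s ∨ ¬p) ∧ ¬r), u
6. s, u
7. r, u
Complete open branch: satisfiable in K.

K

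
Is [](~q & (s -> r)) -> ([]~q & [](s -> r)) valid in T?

Valid in T

Tableau for the negation ~([](~q & (s -> r)) -> ([]~q & [](s -> r))):
1. ~([](~q & (s -> r)) -> ([]~q & [](s -> r))), w0
2. [](~q & (s -> r)), w0
3. ~([]~q & [](s -> r)), w0
4. ~q & (s -> r), w0
5. ~q, w0
6. s -> r, w0
7. ~[](s -> r), w0
8. r, w0
9. ~(s -> r), w1
10. s, w1
11. ~r, w1
12. ~q & (s -> r), w1
13. ~q, w1
14. s -> r, w1
15. r, w1
Accessibility: w0Rw0, w0Rw1, w1Rw1
Branch closes: r and ~r both at w1.
All branches of the negation close; one closing branch shown above.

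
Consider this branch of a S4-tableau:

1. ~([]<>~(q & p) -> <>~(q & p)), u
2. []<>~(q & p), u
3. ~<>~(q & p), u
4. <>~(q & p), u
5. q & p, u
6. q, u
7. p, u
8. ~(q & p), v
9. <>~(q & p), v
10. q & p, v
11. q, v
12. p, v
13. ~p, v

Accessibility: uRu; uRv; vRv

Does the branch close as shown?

Both p and ~p appear at v.

Yes, closed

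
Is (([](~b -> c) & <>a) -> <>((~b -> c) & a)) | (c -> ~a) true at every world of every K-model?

Tableau for the negation ~((([](~b -> c) & <>a) -> <>((~b -> c) & a)) | (c -> ~a)):
1. ~((([](~b -> c) & <>a) -> <>((~b -> c) & a)) | (c -> ~a)), w0
2. ~(([](~b -> c) & <>a) -> <>((~b -> c) & a)), w0   [~|-rule on 1]
3. ~(c -> ~a), w0   [~|-rule on 1]
4. [](~b -> c) & <>a, w0   [~->-rule on 2]
5. ~<>((~b -> c) & a), w0   [~->-rule on 2]
6. c, w0   [~->-rule on 3]
7. a, w0   [~->-rule on 3]
8. [](~b -> c), w0   [&-rule on 4]
9. <>a, w0   [&-rule on 4]
10. a, w1   [<>-rule on 9: fresh world w1, w0Rw1]
11. ~((~b -> c) & a), w1   [~<>-rule on 5 via w0Rw1]
12. ~b -> c, w1   [[]-rule on 8 via w0Rw1]
13. ~(~b -> c), w1   [~&-rule on 11 (branches; this branch)]
14. ~b, w1   [~->-rule on 13]
15. ~c, w1   [~->-rule on 13]
16. c, w1   [->-rule on 12 (branches; this branch)]
Accessibility: w0Rw1
Branch closes: c and ~c both at w1.
All branches of the negation close; one closing branch shown above.

Valid in K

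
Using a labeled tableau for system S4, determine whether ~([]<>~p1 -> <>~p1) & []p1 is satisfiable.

Unsatisfiable (every branch closes)

1. ~([]<>~p1 -> <>~p1) & []p1, w0
2. ~([]<>~p1 -> <>~p1), w0   [&-rule on 1]
3. []p1, w0   [&-rule on 1]
4. []<>~p1, w0   [~->-rule on 2]
5. ~<>~p1, w0   [~->-rule on 2]
6. p1, w0   [[]-rule on 3 via w0Rw0]
7. <>~p1, w0   [[]-rule on 4 via w0Rw0]
8. ~p1, w1   [<>-rule on 7: fresh world w1, w0Rw1]
9. p1, w1   [[]-rule on 3 via w0Rw1]
Accessibility: w0Rw0, w0Rw1, w1Rw1
Branch closes: p1 and ~p1 both at w1.
Every branch closes; the branch above is one of them.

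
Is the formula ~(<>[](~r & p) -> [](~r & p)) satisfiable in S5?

1. ~(<>[](~r & p) -> [](~r & p)), u
2. <>[](~r & p), u
3. ~[](~r & p), u
4. [](~r & p), v
5. ~r & p, u
6. ~r, u
7. p, u
8. ~r & p, v
9. ~r, v
10. p, v
11. ~(~r & p), w
12. ~r & p, w
13. ~r, w
14. p, w
15. ~p, w
Accessibility: uRu, uRv, uRw, vRu, vRv, vRw, wRu, wRv, wRw
Branch closes: p and ~p both at w.
(One branch shown.) All branches close.

Unsatisfiable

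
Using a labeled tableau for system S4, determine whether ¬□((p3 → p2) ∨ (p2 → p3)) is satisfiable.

No, unsatisfiable

1. ¬□((p3 → p2) ∨ (p2 → p3)), u
2. ¬((p3 → p2) ∨ (p2 → p3)), v
3. ¬(p3 → p2), v
4. ¬(p2 → p3), v
5. p3, v
6. ¬p2, v
7. p2, v
8. ¬p3, v
Accessibility: uRu, uRv, vRv
Branch closes: p2 and ¬p2 both at v.
(One branch shown.) All branches close.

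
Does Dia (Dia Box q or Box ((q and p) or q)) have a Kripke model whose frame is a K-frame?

Satisfiable

1. Dia (Dia Box q or Box ((q and p) or q)), w0
2. Dia Box q or Box ((q and p) or q), w1   [Dia-rule on 1: fresh world w1, w0Rw1]
3. Box ((q and p) or q), w1   [or-rule on 2 (branches; this branch)]
Accessibility: w0Rw1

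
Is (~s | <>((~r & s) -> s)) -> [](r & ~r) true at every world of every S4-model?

Not valid

Tableau for the negation ~((~s | <>((~r & s) -> s)) -> [](r & ~r)):
1. ~((~s | <>((~r & s) -> s)) -> [](r & ~r)), w0
2. ~s | <>((~r & s) -> s), w0   [~->-rule on 1]
3. ~[](r & ~r), w0   [~->-rule on 1]
4. <>((~r & s) -> s), w0   [|-rule on 2 (branches; this branch)]
5. ~(r & ~r), w1   [~[]-rule on 3: fresh world w1, w0Rw1]
6. r, w1   [~&-rule on 5 (branches; this branch)]
7. (~r & s) -> s, w2   [<>-rule on 4: fresh world w2, w0Rw2]
8. s, w2   [->-rule on 7 (branches; this branch)]
Accessibility: w0Rw0, w0Rw1, w0Rw2, w1Rw1, w2Rw2
The negation has an open branch (countermodel exists).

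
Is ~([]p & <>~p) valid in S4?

Valid

Tableau for the negation []p & <>~p:
1. []p & <>~p, w0
2. []p, w0
3. <>~p, w0
4. p, w0
5. ~p, w1
6. p, w1
Accessibility: w0Rw0, w0Rw1, w1Rw1
Branch closes: p and ~p both at w1.
All branches of the negation close; one closing branch shown above.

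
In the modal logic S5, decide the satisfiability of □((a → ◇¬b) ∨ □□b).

1. □((a → ◇¬b) ∨ □□b), u
2. (a → ◇¬b) ∨ □□b, u
3. □□b, u
4. □b, u
5. b, u
Accessibility: uRu

Satisfiable (open branch found)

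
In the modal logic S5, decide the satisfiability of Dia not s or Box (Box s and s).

1. Dia not s or Box (Box s and s), w0
2. Box (Box s and s), w0
3. Box s and s, w0
4. Box s, w0
5. s, w0
Accessibility: w0Rw0

Yes, satisfiable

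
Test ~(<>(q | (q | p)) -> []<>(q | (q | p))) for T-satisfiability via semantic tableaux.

1. ~(<>(q | (q | p)) -> []<>(q | (q | p))), u
2. <>(q | (q | p)), u
3. ~[]<>(q | (q | p)), u
4. q | (q | p), v
5. q | p, v
6. p, v
7. ~<>(q | (q | p)), w
8. ~(q | (q | p)), w
9. ~q, w
10. ~(q | p), w
11. ~p, w
Accessibility: uRu, uRv, uRw, vRv, wRw

Yes, satisfiable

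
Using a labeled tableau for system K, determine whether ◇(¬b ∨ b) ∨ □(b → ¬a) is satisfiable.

Satisfiable

1. ◇(¬b ∨ b) ∨ □(b → ¬a), w0
2. □(b → ¬a), w0   [∨-rule on 1 (branches; this branch)]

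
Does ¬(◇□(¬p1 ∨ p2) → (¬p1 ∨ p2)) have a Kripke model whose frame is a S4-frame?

Satisfiable

1. ¬(◇□(¬p1 ∨ p2) → (¬p1 ∨ p2)), 0
2. ◇□(¬p1 ∨ p2), 0   [¬→-rule on 1]
3. ¬(¬p1 ∨ p2), 0   [¬→-rule on 1]
4. p1, 0   [¬∨-rule on 3]
5. ¬p2, 0   [¬∨-rule on 3]
6. □(¬p1 ∨ p2), 1   [◇-rule on 2: fresh world 1, 0R1]
7. ¬p1 ∨ p2, 1   [□-rule on 6 via 1R1]
8. p2, 1   [∨-rule on 7 (branches; this branch)]
Accessibility: 0R0, 0R1, 1R1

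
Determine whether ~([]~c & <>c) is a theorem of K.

Tableau for the negation []~c & <>c:
1. []~c & <>c, 0
2. []~c, 0
3. <>c, 0
4. c, 1
5. ~c, 1
Accessibility: 0R1
Branch closes: c and ~c both at 1.
Every branch of the negation's tableau closes; the branch above is one of them.

Yes, valid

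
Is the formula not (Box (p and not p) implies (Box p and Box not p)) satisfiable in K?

Unsatisfiable

1. not (Box (p and not p) implies (Box p and Box not p)), 0
2. Box (p and not p), 0
3. not (Box p and Box not p), 0
4. not Box not p, 0
5. p, 1
6. p and not p, 1
7. not p, 1
Accessibility: 0R1
Branch closes: p and not p both at 1.
Every branch closes; the branch above is one of them.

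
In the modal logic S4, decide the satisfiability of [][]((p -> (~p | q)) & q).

1. [][]((p -> (~p | q)) & q), w0
2. []((p -> (~p | q)) & q), w0   [[]-rule on 1 via w0Rw0]
3. (p -> (~p | q)) & q, w0   [[]-rule on 2 via w0Rw0]
4. p -> (~p | q), w0   [&-rule on 3]
5. q, w0   [&-rule on 3]
6. ~p | q, w0   [->-rule on 4 (branches; this branch)]
Accessibility: w0Rw0

Satisfiable (open branch found)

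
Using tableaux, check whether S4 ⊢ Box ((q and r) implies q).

Tableau for the negation not Box ((q and r) implies q):
1. not Box ((q and r) implies q), u
2. not ((q and r) implies q), v
3. q and r, v
4. not q, v
5. q, v
6. r, v
Accessibility: uRu, uRv, vRv
Branch closes: q and not q both at v.
All branches of the negation close; one closing branch shown above.

Yes, valid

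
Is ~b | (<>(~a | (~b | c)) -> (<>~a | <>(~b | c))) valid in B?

Tableau for the negation ~(~b | (<>(~a | (~b | c)) -> (<>~a | <>(~b | c)))):
1. ~(~b | (<>(~a | (~b | c)) -> (<>~a | <>(~b | c)))), 0
2. b, 0   [~|-rule on 1]
3. ~(<>(~a | (~b | c)) -> (<>~a | <>(~b | c))), 0   [~|-rule on 1]
4. <>(~a | (~b | c)), 0   [~->-rule on 3]
5. ~(<>~a | <>(~b | c)), 0   [~->-rule on 3]
6. ~<>~a, 0   [~|-rule on 5]
7. ~<>(~b | c), 0   [~|-rule on 5]
8. a, 0   [~<>-rule on 6 via 0R0]
9. ~(~b | c), 0   [~<>-rule on 7 via 0R0]
10. ~c, 0   [~|-rule on 9]
11. ~a | (~b | c), 1   [<>-rule on 4: fresh world 1, 0R1]
12. a, 1   [~<>-rule on 6 via 0R1]
13. ~(~b | c), 1   [~<>-rule on 7 via 0R1]
14. b, 1   [~|-rule on 13]
15. ~c, 1   [~|-rule on 13]
16. ~b | c, 1   [|-rule on 11 (branches; this branch)]
17. c, 1   [|-rule on 16 (branches; this branch)]
Accessibility: 0R0, 0R1, 1R0, 1R1
Branch closes: c and ~c both at 1.
Every branch of the negation's tableau closes; the branch above is one of them.

Valid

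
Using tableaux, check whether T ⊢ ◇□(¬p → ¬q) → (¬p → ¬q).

Invalid (countermodel exists)

Tableau for the negation ¬(◇□(¬p → ¬q) → (¬p → ¬q)):
1. ¬(◇□(¬p → ¬q) → (¬p → ¬q)), 0
2. ◇□(¬p → ¬q), 0
3. ¬(¬p → ¬q), 0
4. ¬p, 0
5. q, 0
6. □(¬p → ¬q), 1
7. ¬p → ¬q, 1
8. ¬q, 1
Accessibility: 0R0, 0R1, 1R1
The negation has an open branch (countermodel exists).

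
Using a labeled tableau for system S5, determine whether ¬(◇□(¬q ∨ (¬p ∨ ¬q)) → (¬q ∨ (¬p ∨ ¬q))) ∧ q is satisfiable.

1. ¬(◇□(¬q ∨ (¬p ∨ ¬q)) → (¬q ∨ (¬p ∨ ¬q))) ∧ q, w0
2. ¬(◇□(¬q ∨ (¬p ∨ ¬q)) → (¬q ∨ (¬p ∨ ¬q))), w0
3. q, w0
4. ◇□(¬q ∨ (¬p ∨ ¬q)), w0
5. ¬(¬q ∨ (¬p ∨ ¬q)), w0
6. ¬(¬p ∨ ¬q), w0
7. p, w0
8. □(¬q ∨ (¬p ∨ ¬q)), w1
9. ¬q ∨ (¬p ∨ ¬q), w0
10. ¬q ∨ (¬p ∨ ¬q), w1
11. ¬p ∨ ¬q, w0
12. ¬p ∨ ¬q, w1
13. ¬q, w0
Accessibility: w0Rw0, w0Rw1, w1Rw0, w1Rw1
Branch closes: q and ¬q both at w0.
All branches of the tableau close; one closing branch shown above.

Unsatisfiable (every branch closes)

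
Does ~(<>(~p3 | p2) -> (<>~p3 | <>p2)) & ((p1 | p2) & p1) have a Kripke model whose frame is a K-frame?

1. ~(<>(~p3 | p2) -> (<>~p3 | <>p2)) & ((p1 | p2) & p1), 0
2. ~(<>(~p3 | p2) -> (<>~p3 | <>p2)), 0
3. (p1 | p2) & p1, 0
4. <>(~p3 | p2), 0
5. ~(<>~p3 | <>p2), 0
6. p1 | p2, 0
7. p1, 0
8. ~<>~p3, 0
9. ~<>p2, 0
10. p2, 0
11. ~p3 | p2, 1
12. p3, 1
13. ~p2, 1
14. p2, 1
Accessibility: 0R1
Branch closes: p2 and ~p2 both at 1.
(One branch shown.) All branches close.

Unsatisfiable (every branch closes)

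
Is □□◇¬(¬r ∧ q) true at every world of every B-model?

Tableau for the negation ¬□□◇¬(¬r ∧ q):
1. ¬□□◇¬(¬r ∧ q), w0
2. ¬□◇¬(¬r ∧ q), w1
3. ¬◇¬(¬r ∧ q), w2
4. ¬r ∧ q, w1
5. ¬r, w1
6. q, w1
7. ¬r ∧ q, w2
8. ¬r, w2
9. q, w2
Accessibility: w0Rw0, w0Rw1, w1Rw0, w1Rw1, w1Rw2, w2Rw1, w2Rw2
The negation has an open branch (countermodel exists).

No, not valid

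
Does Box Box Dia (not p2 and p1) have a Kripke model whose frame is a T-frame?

Satisfiable (open branch found)

1. Box Box Dia (not p2 and p1), w0
2. Box Dia (not p2 and p1), w0
3. Dia (not p2 and p1), w0
4. not p2 and p1, w1
5. not p2, w1
6. p1, w1
7. Box Dia (not p2 and p1), w1
8. Dia (not p2 and p1), w1
9. not p2 and p1, w2
10. not p2, w2
11. p1, w2
12. Dia (not p2 and p1), w2
13. not p2 and p1, w3
14. not p2, w3
15. p1, w3
Accessibility: w0Rw0, w0Rw1, w1Rw1, w1Rw2, w2Rw2, w2Rw3, w3Rw3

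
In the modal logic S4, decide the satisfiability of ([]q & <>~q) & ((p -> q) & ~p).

No, unsatisfiable

1. ([]q & <>~q) & ((p -> q) & ~p), 0
2. []q & <>~q, 0
3. (p -> q) & ~p, 0
4. []q, 0
5. <>~q, 0
6. p -> q, 0
7. ~p, 0
8. q, 0
9. ~q, 1
10. q, 1
Accessibility: 0R0, 0R1, 1R1
Branch closes: q and ~q both at 1.
(One branch shown.) All branches close.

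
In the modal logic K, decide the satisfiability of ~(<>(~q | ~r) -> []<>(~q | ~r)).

Satisfiable

1. ~(<>(~q | ~r) -> []<>(~q | ~r)), w0
2. <>(~q | ~r), w0
3. ~[]<>(~q | ~r), w0
4. ~q | ~r, w1
5. ~r, w1
6. ~<>(~q | ~r), w2
Accessibility: w0Rw1, w0Rw2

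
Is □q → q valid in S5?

Tableau for the negation ¬(□q → q):
1. ¬(□q → q), u
2. □q, u
3. ¬q, u
4. q, u
Accessibility: uRu
Branch closes: q and ¬q both at u.
Every branch of the negation's tableau closes; the branch above is one of them.

Valid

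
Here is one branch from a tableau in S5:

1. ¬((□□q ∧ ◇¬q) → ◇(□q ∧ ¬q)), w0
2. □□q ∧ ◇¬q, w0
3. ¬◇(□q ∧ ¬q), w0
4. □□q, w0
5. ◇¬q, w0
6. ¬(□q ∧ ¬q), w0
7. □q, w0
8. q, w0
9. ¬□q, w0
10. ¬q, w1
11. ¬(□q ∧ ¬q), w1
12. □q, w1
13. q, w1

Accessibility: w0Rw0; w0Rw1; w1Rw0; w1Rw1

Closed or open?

Yes, closed

Both q and ¬q appear at w1.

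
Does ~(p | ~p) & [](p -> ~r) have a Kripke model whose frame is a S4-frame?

1. ~(p | ~p) & [](p -> ~r), 0
2. ~(p | ~p), 0   [&-rule on 1]
3. [](p -> ~r), 0   [&-rule on 1]
4. ~p, 0   [~|-rule on 2]
5. p, 0   [~|-rule on 2]
Accessibility: 0R0
Branch closes: p and ~p both at 0.
Every branch closes; the branch above is one of them.

Unsatisfiable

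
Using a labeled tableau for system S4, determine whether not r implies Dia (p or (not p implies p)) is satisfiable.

Satisfiable

1. not r implies Dia (p or (not p implies p)), u
2. Dia (p or (not p implies p)), u
3. p or (not p implies p), v
4. not p implies p, v
5. p, v
Accessibility: uRu, uRv, vRv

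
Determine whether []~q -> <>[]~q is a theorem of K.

Not valid

Tableau for the negation ~([]~q -> <>[]~q):
1. ~([]~q -> <>[]~q), 0
2. []~q, 0
3. ~<>[]~q, 0
The negation has an open branch (countermodel exists).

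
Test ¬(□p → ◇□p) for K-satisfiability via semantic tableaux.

1. ¬(□p → ◇□p), u
2. □p, u
3. ¬◇□p, u

Yes, satisfiable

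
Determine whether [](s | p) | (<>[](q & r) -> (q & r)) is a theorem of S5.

Tableau for the negation ~([](s | p) | (<>[](q & r) -> (q & r))):
1. ~([](s | p) | (<>[](q & r) -> (q & r))), u
2. ~[](s | p), u   [~|-rule on 1]
3. ~(<>[](q & r) -> (q & r)), u   [~|-rule on 1]
4. <>[](q & r), u   [~->-rule on 3]
5. ~(q & r), u   [~->-rule on 3]
6. ~r, u   [~&-rule on 5 (branches; this branch)]
7. ~(s | p), v   [~[]-rule on 2: fresh world v, uRv]
8. ~s, v   [~|-rule on 7]
9. ~p, v   [~|-rule on 7]
10. [](q & r), w   [<>-rule on 4: fresh world w, uRw]
11. q & r, u   [[]-rule on 10 via wRu]
12. q, u   [&-rule on 11]
13. r, u   [&-rule on 11]
Accessibility: uRu, uRv, uRw, vRu, vRv, vRw, wRu, wRv, wRw
Branch closes: r and ~r both at u.
All branches of the negation close; one closing branch shown above.

Valid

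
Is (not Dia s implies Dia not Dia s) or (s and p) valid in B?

Tableau for the negation not ((not Dia s implies Dia not Dia s) or (s and p)):
1. not ((not Dia s implies Dia not Dia s) or (s and p)), u
2. not (not Dia s implies Dia not Dia s), u
3. not (s and p), u
4. not Dia s, u
5. not Dia not Dia s, u
6. not s, u
7. Dia s, u
8. not p, u
9. s, v
10. not s, v
Accessibility: uRu, uRv, vRu, vRv
Branch closes: s and not s both at v.
Every branch of the negation's tableau closes; the branch above is one of them.

Yes, valid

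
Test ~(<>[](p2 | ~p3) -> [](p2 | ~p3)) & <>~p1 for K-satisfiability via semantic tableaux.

Satisfiable

1. ~(<>[](p2 | ~p3) -> [](p2 | ~p3)) & <>~p1, u
2. ~(<>[](p2 | ~p3) -> [](p2 | ~p3)), u
3. <>~p1, u
4. <>[](p2 | ~p3), u
5. ~[](p2 | ~p3), u
6. ~p1, v
7. [](p2 | ~p3), w
8. ~(p2 | ~p3), x
9. ~p2, x
10. p3, x
Accessibility: uRv, uRw, uRx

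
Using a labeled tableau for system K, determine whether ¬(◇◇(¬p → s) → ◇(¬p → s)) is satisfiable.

1. ¬(◇◇(¬p → s) → ◇(¬p → s)), w0
2. ◇◇(¬p → s), w0
3. ¬◇(¬p → s), w0
4. ◇(¬p → s), w1
5. ¬(¬p → s), w1
6. ¬p, w1
7. ¬s, w1
8. ¬p → s, w2
9. s, w2
Accessibility: w0Rw1, w1Rw2

Satisfiable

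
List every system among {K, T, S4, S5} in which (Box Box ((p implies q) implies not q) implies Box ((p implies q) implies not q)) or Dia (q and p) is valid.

T-tableau for the negation not ((Box Box ((p implies q) implies not q) implies Box ((p implies q) implies not q)) or Dia (q and p)):
1. not ((Box Box ((p implies q) implies not q) implies Box ((p implies q) implies not q)) or Dia (q and p)), w0
2. not (Box Box ((p implies q) implies not q) implies Box ((p implies q) implies not q)), w0   [neg-or-rule on 1]
3. not Dia (q and p), w0   [neg-or-rule on 1]
4. Box Box ((p implies q) implies not q), w0   [neg-implies-rule on 2]
5. not Box ((p implies q) implies not q), w0   [neg-implies-rule on 2]
6. not (q and p), w0   [neg-Dia-rule on 3 via w0Rw0]
7. Box ((p implies q) implies not q), w0   [Box-rule on 4 via w0Rw0]
8. (p implies q) implies not q, w0   [Box-rule on 7 via w0Rw0]
9. not q, w0   [neg-and-rule on 6 (branches; this branch)]
10. not (p implies q), w0   [implies-rule on 8 (branches; this branch)]
11. p, w0   [neg-implies-rule on 10]
12. not ((p implies q) implies not q), w1   [neg-Box-rule on 5: fresh world w1, w0Rw1]
13. p implies q, w1   [neg-implies-rule on 12]
14. q, w1   [neg-implies-rule on 12]
15. not (q and p), w1   [neg-Dia-rule on 3 via w0Rw1]
16. Box ((p implies q) implies not q), w1   [Box-rule on 4 via w0Rw1]
17. (p implies q) implies not q, w1   [Box-rule on 7 via w0Rw1]
18. not p, w1   [neg-and-rule on 15 (branches; this branch)]
19. not (p implies q), w1   [implies-rule on 17 (branches; this branch)]
20. p, w1   [neg-implies-rule on 19]
21. not q, w1   [neg-implies-rule on 19]
Accessibility: w0Rw0, w0Rw1, w1Rw1
Branch closes: p and not p both at w1.
Every branch closes (one shown): valid in T, hence also in S4, S5 (every theorem of T is a theorem of S4 and S5).
K-tableau for the negation not ((Box Box ((p implies q) implies not q) implies Box ((p implies q) implies not q)) or Dia (q and p)):
1. not ((Box Box ((p implies q) implies not q) implies Box ((p implies q) implies not q)) or Dia (q and p)), w0
2. not (Box Box ((p implies q) implies not q) implies Box ((p implies q) implies not q)), w0   [neg-or-rule on 1]
3. not Dia (q and p), w0   [neg-or-rule on 1]
4. Box Box ((p implies q) implies not q), w0   [neg-implies-rule on 2]
5. not Box ((p implies q) implies not q), w0   [neg-implies-rule on 2]
6. not ((p implies q) implies not q), w1   [neg-Box-rule on 5: fresh world w1, w0Rw1]
7. p implies q, w1   [neg-implies-rule on 6]
8. q, w1   [neg-implies-rule on 6]
9. not (q and p), w1   [neg-Dia-rule on 3 via w0Rw1]
10. Box ((p implies q) implies not q), w1   [Box-rule on 4 via w0Rw1]
11. not p, w1   [neg-and-rule on 9 (branches; this branch)]
Accessibility: w0Rw1
Complete open branch: countermodel on a K-frame, so not valid in K.

T, S4, S5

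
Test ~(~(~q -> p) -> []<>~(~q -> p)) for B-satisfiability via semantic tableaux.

1. ~(~(~q -> p) -> []<>~(~q -> p)), u
2. ~(~q -> p), u
3. ~[]<>~(~q -> p), u
4. ~q, u
5. ~p, u
6. ~<>~(~q -> p), v
7. ~q -> p, u
8. ~q -> p, v
9. p, u
Accessibility: uRu, uRv, vRu, vRv
Branch closes: p and ~p both at u.
Every branch closes; the branch above is one of them.

Unsatisfiable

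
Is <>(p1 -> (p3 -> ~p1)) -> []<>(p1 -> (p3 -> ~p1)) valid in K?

Tableau for the negation ~(<>(p1 -> (p3 -> ~p1)) -> []<>(p1 -> (p3 -> ~p1))):
1. ~(<>(p1 -> (p3 -> ~p1)) -> []<>(p1 -> (p3 -> ~p1))), u
2. <>(p1 -> (p3 -> ~p1)), u
3. ~[]<>(p1 -> (p3 -> ~p1)), u
4. p1 -> (p3 -> ~p1), v
5. p3 -> ~p1, v
6. ~p1, v
7. ~<>(p1 -> (p3 -> ~p1)), w
Accessibility: uRv, uRw
The negation has an open branch (countermodel exists).

Invalid (countermodel exists)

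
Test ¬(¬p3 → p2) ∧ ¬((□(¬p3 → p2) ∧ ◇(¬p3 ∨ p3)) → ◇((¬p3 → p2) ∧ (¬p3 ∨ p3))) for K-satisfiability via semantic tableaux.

Unsatisfiable

1. ¬(¬p3 → p2) ∧ ¬((□(¬p3 → p2) ∧ ◇(¬p3 ∨ p3)) → ◇((¬p3 → p2) ∧ (¬p3 ∨ p3))), u
2. ¬(¬p3 → p2), u
3. ¬((□(¬p3 → p2) ∧ ◇(¬p3 ∨ p3)) → ◇((¬p3 → p2) ∧ (¬p3 ∨ p3))), u
4. ¬p3, u
5. ¬p2, u
6. □(¬p3 → p2) ∧ ◇(¬p3 ∨ p3), u
7. ¬◇((¬p3 → p2) ∧ (¬p3 ∨ p3)), u
8. □(¬p3 → p2), u
9. ◇(¬p3 ∨ p3), u
10. ¬p3 ∨ p3, v
11. ¬((¬p3 → p2) ∧ (¬p3 ∨ p3)), v
12. ¬p3 → p2, v
13. ¬p3, v
14. ¬(¬p3 → p2), v
15. ¬p2, v
16. p2, v
Accessibility: uRv
Branch closes: p2 and ¬p2 both at v.
All branches of the tableau close; one closing branch shown above.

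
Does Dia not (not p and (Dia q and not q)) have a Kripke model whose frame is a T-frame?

Satisfiable (open branch found)

1. Dia not (not p and (Dia q and not q)), 0
2. not (not p and (Dia q and not q)), 1   [Dia-rule on 1: fresh world 1, 0R1]
3. not (Dia q and not q), 1   [neg-and-rule on 2 (branches; this branch)]
4. q, 1   [neg-and-rule on 3 (branches; this branch)]
Accessibility: 0R0, 0R1, 1R1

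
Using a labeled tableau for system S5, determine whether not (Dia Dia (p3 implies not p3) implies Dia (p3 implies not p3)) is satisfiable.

No, unsatisfiable

1. not (Dia Dia (p3 implies not p3) implies Dia (p3 implies not p3)), w0
2. Dia Dia (p3 implies not p3), w0   [neg-implies-rule on 1]
3. not Dia (p3 implies not p3), w0   [neg-implies-rule on 1]
4. not (p3 implies not p3), w0   [neg-Dia-rule on 3 via w0Rw0]
5. p3, w0   [neg-implies-rule on 4]
6. Dia (p3 implies not p3), w1   [Dia-rule on 2: fresh world w1, w0Rw1]
7. not (p3 implies not p3), w1   [neg-Dia-rule on 3 via w0Rw1]
8. p3, w1   [neg-implies-rule on 7]
9. p3 implies not p3, w2   [Dia-rule on 6: fresh world w2, w1Rw2]
10. not (p3 implies not p3), w2   [neg-Dia-rule on 3 via w0Rw2]
11. p3, w2   [neg-implies-rule on 10]
12. not p3, w2   [implies-rule on 9 (branches; this branch)]
Accessibility: w0Rw0, w0Rw1, w0Rw2, w1Rw0, w1Rw1, w1Rw2, w2Rw0, w2Rw1, w2Rw2
Branch closes: p3 and not p3 both at w2.
(One branch shown.) All branches close.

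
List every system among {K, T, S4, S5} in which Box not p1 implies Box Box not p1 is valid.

S4, S5

T-tableau for the negation not (Box not p1 implies Box Box not p1):
1. not (Box not p1 implies Box Box not p1), u
2. Box not p1, u   [neg-implies-rule on 1]
3. not Box Box not p1, u   [neg-implies-rule on 1]
4. not p1, u   [Box-rule on 2 via uRu]
5. not Box not p1, v   [neg-Box-rule on 3: fresh world v, uRv]
6. not p1, v   [Box-rule on 2 via uRv]
7. p1, w   [neg-Box-rule on 5: fresh world w, vRw]
Accessibility: uRu, uRv, vRv, vRw, wRw
Complete open branch: countermodel on a T-frame, so not valid in T, nor in K (the same frame is also a K-frame).
S4-tableau for the negation not (Box not p1 implies Box Box not p1):
1. not (Box not p1 implies Box Box not p1), u
2. Box not p1, u   [neg-implies-rule on 1]
3. not Box Box not p1, u   [neg-implies-rule on 1]
4. not p1, u   [Box-rule on 2 via uRu]
5. not Box not p1, v   [neg-Box-rule on 3: fresh world v, uRv]
6. not p1, v   [Box-rule on 2 via uRv]
7. p1, w   [neg-Box-rule on 5: fresh world w, vRw]
8. not p1, w   [Box-rule on 2 via uRw]
Accessibility: uRu, uRv, uRw, vRv, vRw, wRw
Branch closes: p1 and not p1 both at w.
Every branch closes (one shown): valid in S4, hence also in S5 (every theorem of S4 is a theorem of S5).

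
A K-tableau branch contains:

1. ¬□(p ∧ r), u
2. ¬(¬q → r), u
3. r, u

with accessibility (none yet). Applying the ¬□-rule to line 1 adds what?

a fresh world v with uRv, and ¬(p ∧ r) at v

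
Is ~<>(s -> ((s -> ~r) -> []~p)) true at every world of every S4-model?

Tableau for the negation <>(s -> ((s -> ~r) -> []~p)):
1. <>(s -> ((s -> ~r) -> []~p)), w0
2. s -> ((s -> ~r) -> []~p), w1
3. (s -> ~r) -> []~p, w1
4. []~p, w1
5. ~p, w1
Accessibility: w0Rw0, w0Rw1, w1Rw1
The negation has an open branch (countermodel exists).

No, not valid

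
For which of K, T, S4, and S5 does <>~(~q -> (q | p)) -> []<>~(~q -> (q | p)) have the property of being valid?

S5

S5-tableau for the negation ~(<>~(~q -> (q | p)) -> []<>~(~q -> (q | p))):
1. ~(<>~(~q -> (q | p)) -> []<>~(~q -> (q | p))), u
2. <>~(~q -> (q | p)), u
3. ~[]<>~(~q -> (q | p)), u
4. ~(~q -> (q | p)), v
5. ~q, v
6. ~(q | p), v
7. ~p, v
8. ~<>~(~q -> (q | p)), w
9. ~q -> (q | p), u
10. ~q -> (q | p), v
11. ~q -> (q | p), w
12. q | p, u
13. q | p, v
14. q | p, w
15. p, u
16. p, v
Accessibility: uRu, uRv, uRw, vRu, vRv, vRw, wRu, wRv, wRw
Branch closes: p and ~p both at v.
Every branch closes (one shown): valid in S5.
S4-tableau for the negation ~(<>~(~q -> (q | p)) -> []<>~(~q -> (q | p))):
1. ~(<>~(~q -> (q | p)) -> []<>~(~q -> (q | p))), u
2. <>~(~q -> (q | p)), u
3. ~[]<>~(~q -> (q | p)), u
4. ~(~q -> (q | p)), v
5. ~q, v
6. ~(q | p), v
7. ~p, v
8. ~<>~(~q -> (q | p)), w
9. ~q -> (q | p), w
10. q | p, w
11. p, w
Accessibility: uRu, uRv, uRw, vRv, wRw
Complete open branch: countermodel on an S4-frame, so not valid in S4, nor in K, T (the same frame is also a K-frame and a T-frame).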